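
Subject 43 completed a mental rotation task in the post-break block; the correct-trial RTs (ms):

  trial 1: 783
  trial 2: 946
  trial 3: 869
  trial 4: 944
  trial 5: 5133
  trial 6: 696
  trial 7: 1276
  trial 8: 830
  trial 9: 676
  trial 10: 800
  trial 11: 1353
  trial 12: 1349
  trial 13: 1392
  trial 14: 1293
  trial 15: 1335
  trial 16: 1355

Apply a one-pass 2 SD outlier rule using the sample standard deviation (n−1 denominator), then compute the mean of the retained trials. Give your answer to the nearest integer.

1060 ms

n = 16, ΣRT = 21030, M = 1314.375
Σ(x−M)² = 16637325.75; s = √(16637325.75/15) = 1053.164
Cutoffs: 1314.375 ± 2·1053.164 → [-792.0, 3420.7]
Outside: 5133 → excluded.
Retained (n=15): Σ = 15897, mean = 15897/15 = 1059.800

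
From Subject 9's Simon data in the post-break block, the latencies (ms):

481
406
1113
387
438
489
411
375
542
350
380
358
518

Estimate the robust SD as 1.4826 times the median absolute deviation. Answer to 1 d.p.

78.6 ms

Sorted: 350, 358, 375, 380, 387, 406, 411, 438, 481, 489, 518, 542, 1113 → median = 411
|x − 411| sorted: 0, 5, 24, 27, 31, 36, 53, 61, 70, 78, 107, 131, 702 → MAD = 53
Robust SD ≈ 1.4826 × 53 = 78.578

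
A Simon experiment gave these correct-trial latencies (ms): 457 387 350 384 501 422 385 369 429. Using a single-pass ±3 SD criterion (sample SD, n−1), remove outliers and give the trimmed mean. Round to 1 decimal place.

n = 9, ΣRT = 3684, M = 409.333
Σ(x−M)² = 18102.00; s = √(18102.00/8) = 47.568
Cutoffs: 409.333 ± 3·47.568 → [266.6, 552.0]
No RTs fall outside the cutoffs; all 9 retained. Mean = 3684/9 = 409.333

409.3 ms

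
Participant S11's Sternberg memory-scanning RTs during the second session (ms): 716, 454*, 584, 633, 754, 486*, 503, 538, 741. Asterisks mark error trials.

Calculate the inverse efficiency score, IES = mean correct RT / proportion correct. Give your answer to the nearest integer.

Correct trials (n=7): 716, 584, 633, 754, 503, 538, 741
Mean correct RT = 4469/7 = 638.4286 ms
Proportion correct = 7/9
IES = 638.4286 / (7/9) = 820.837 ms

821 ms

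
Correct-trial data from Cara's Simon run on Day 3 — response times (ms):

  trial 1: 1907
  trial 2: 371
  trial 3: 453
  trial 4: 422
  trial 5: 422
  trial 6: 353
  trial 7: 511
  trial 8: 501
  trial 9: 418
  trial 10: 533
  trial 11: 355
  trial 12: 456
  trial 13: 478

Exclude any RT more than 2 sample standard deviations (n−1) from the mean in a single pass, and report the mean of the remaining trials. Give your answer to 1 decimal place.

n = 13, ΣRT = 7180, M = 552.308
Σ(x−M)² = 2028086.77; s = √(2028086.77/12) = 411.105
Cutoffs: 552.308 ± 2·411.105 → [-269.9, 1374.5]
Outside: 1907 → excluded.
Retained (n=12): Σ = 5273, mean = 5273/12 = 439.417

439.4 ms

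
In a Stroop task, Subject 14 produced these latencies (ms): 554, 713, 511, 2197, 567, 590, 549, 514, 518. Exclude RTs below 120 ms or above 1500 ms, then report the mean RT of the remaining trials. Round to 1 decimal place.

564.5 ms

Excluded: 2197
Retained (n=8): Σ = 4516
Mean = 4516/8 = 564.5000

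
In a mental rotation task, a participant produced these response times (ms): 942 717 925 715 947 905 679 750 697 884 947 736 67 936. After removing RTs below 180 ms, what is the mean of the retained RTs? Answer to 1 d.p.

829.2 ms

Excluded: 67
Retained (n=13): Σ = 10780
Mean = 10780/13 = 829.2308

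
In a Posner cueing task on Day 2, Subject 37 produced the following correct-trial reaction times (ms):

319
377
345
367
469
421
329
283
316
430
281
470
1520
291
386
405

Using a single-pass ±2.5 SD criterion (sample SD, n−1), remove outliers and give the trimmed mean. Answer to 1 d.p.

365.9 ms

n = 16, ΣRT = 7009, M = 438.062
Σ(x−M)² = 1305474.94; s = √(1305474.94/15) = 295.011
Cutoffs: 438.062 ± 2.5·295.011 → [-299.5, 1175.6]
Outside: 1520 → excluded.
Retained (n=15): Σ = 5489, mean = 5489/15 = 365.933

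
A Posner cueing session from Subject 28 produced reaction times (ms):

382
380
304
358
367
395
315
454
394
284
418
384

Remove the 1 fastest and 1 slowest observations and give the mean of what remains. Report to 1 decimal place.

369.7 ms

Sorted: 284, 304, 315, 358, 367, 380, 382, 384, 394, 395, 418, 454
Drop lowest 1 (284) and highest 1 (454)
Remaining (n=10): Σ = 3697, mean = 3697/10 = 369.700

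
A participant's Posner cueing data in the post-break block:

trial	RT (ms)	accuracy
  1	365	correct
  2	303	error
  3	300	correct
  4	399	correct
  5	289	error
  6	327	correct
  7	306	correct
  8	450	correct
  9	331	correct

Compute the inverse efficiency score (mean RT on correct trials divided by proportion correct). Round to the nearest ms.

Correct trials (n=7): 365, 300, 399, 327, 306, 450, 331
Mean correct RT = 2478/7 = 354.0000 ms
Proportion correct = 7/9
IES = 354.0000 / (7/9) = 455.143 ms

455 ms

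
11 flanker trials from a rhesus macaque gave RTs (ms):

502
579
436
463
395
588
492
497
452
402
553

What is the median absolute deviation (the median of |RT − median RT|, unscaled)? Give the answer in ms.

Sorted: 395, 402, 436, 452, 463, 492, 497, 502, 553, 579, 588 → median = 492
|x − 492|: 10, 87, 56, 29, 97, 96, 0, 5, 40, 90, 61
Sorted deviations: 0, 5, 10, 29, 40, 56, 61, 87, 90, 96, 97 → MAD = 56

56 ms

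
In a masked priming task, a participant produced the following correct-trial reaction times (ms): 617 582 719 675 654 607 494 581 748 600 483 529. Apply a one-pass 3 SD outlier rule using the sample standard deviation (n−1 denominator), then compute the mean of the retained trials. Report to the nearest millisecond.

607 ms

n = 12, ΣRT = 7289, M = 607.417
Σ(x−M)² = 74934.92; s = √(74934.92/11) = 82.536
Cutoffs: 607.417 ± 3·82.536 → [359.8, 855.0]
No RTs fall outside the cutoffs; all 12 retained. Mean = 7289/12 = 607.417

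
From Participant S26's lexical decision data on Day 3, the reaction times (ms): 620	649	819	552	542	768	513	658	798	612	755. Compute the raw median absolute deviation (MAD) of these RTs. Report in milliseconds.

106 ms

Sorted: 513, 542, 552, 612, 620, 649, 658, 755, 768, 798, 819 → median = 649
|x − 649|: 29, 0, 170, 97, 107, 119, 136, 9, 149, 37, 106
Sorted deviations: 0, 9, 29, 37, 97, 106, 107, 119, 136, 149, 170 → MAD = 106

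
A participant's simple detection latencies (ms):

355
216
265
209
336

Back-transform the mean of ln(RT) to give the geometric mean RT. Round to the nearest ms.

270 ms

ln(RT): 5.8721, 5.3753, 5.5797, 5.3423, 5.8171
Mean ln(RT) = 27.9866/5 = 5.59731
Geometric mean = exp(5.59731) = 269.70 ms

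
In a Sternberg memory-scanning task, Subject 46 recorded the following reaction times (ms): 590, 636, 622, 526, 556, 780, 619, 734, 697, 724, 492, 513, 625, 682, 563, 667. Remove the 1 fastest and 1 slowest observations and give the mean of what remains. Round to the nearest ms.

625 ms

Sorted: 492, 513, 526, 556, 563, 590, 619, 622, 625, 636, 667, 682, 697, 724, 734, 780
Drop lowest 1 (492) and highest 1 (780)
Remaining (n=14): Σ = 8754, mean = 8754/14 = 625.286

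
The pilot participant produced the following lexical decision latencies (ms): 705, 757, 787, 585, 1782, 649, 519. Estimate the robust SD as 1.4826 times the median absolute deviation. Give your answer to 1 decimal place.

Sorted: 519, 585, 649, 705, 757, 787, 1782 → median = 705
|x − 705| sorted: 0, 52, 56, 82, 120, 186, 1077 → MAD = 82
Robust SD ≈ 1.4826 × 82 = 121.573

121.6 ms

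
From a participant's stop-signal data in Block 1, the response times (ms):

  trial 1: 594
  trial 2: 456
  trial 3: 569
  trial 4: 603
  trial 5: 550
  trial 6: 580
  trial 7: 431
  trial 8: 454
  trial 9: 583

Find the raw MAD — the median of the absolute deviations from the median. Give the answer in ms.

25 ms

Sorted: 431, 454, 456, 550, 569, 580, 583, 594, 603 → median = 569
|x − 569|: 25, 113, 0, 34, 19, 11, 138, 115, 14
Sorted deviations: 0, 11, 14, 19, 25, 34, 113, 115, 138 → MAD = 25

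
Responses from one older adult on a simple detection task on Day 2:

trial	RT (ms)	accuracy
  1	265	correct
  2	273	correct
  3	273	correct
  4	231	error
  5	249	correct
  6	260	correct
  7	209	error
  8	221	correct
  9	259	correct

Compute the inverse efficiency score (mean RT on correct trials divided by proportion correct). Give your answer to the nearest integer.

Correct trials (n=7): 265, 273, 273, 249, 260, 221, 259
Mean correct RT = 1800/7 = 257.1429 ms
Proportion correct = 7/9
IES = 257.1429 / (7/9) = 330.612 ms

331 ms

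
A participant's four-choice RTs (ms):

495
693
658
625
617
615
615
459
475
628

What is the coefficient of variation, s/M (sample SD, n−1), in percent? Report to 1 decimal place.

13.8%

n = 10, Σ = 5880, M = 588.0000
Σ(x−M)² = 59252.000; s = √(59252.000/9) = 81.1391
CV = 81.1391 / 588.0000 = 0.13799 = 13.799%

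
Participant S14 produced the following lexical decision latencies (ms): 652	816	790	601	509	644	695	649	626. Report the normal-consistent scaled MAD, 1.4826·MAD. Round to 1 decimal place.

Sorted: 509, 601, 626, 644, 649, 652, 695, 790, 816 → median = 649
|x − 649| sorted: 0, 3, 5, 23, 46, 48, 140, 141, 167 → MAD = 46
Robust SD ≈ 1.4826 × 46 = 68.200

68.2 ms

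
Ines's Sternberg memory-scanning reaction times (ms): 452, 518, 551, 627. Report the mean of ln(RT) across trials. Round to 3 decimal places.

6.279

ln(RT): 6.1137, 6.2500, 6.3117, 6.4409
Σ ln(RT) = 25.1163
Mean = 25.1163/4 = 6.27908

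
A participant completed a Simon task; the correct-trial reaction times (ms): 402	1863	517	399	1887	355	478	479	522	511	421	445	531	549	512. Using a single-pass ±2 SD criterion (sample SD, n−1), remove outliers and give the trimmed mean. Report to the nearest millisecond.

n = 15, ΣRT = 9871, M = 658.067
Σ(x−M)² = 3462182.93; s = √(3462182.93/14) = 497.291
Cutoffs: 658.067 ± 2·497.291 → [-336.5, 1652.6]
Outside: 1863, 1887 → excluded.
Retained (n=13): Σ = 6121, mean = 6121/13 = 470.846

471 ms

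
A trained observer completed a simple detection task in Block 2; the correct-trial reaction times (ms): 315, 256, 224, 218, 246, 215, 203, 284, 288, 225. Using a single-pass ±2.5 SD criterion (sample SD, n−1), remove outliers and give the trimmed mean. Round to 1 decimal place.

247.4 ms

n = 10, ΣRT = 2474, M = 247.400
Σ(x−M)² = 12568.40; s = √(12568.40/9) = 37.370
Cutoffs: 247.400 ± 2.5·37.370 → [154.0, 340.8]
No RTs fall outside the cutoffs; all 10 retained. Mean = 2474/10 = 247.400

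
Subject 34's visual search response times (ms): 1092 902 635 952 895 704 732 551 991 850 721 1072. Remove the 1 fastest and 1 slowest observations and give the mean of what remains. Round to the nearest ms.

845 ms

Sorted: 551, 635, 704, 721, 732, 850, 895, 902, 952, 991, 1072, 1092
Drop lowest 1 (551) and highest 1 (1092)
Remaining (n=10): Σ = 8454, mean = 8454/10 = 845.400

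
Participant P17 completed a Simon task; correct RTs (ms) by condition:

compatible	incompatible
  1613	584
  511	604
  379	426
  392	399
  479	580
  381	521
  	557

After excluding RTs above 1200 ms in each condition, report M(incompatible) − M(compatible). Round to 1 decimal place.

96.0 ms

compatible: exclude 1613
M(compatible) = 2142/5 = 428.400
M(incompatible) = 3671/7 = 524.429
Difference = 524.429 − 428.400 = 96.029 ms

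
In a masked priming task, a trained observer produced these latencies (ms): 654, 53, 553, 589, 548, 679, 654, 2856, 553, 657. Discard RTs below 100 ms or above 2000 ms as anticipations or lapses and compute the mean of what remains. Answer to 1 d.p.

610.9 ms

Excluded: 53, 2856
Retained (n=8): Σ = 4887
Mean = 4887/8 = 610.8750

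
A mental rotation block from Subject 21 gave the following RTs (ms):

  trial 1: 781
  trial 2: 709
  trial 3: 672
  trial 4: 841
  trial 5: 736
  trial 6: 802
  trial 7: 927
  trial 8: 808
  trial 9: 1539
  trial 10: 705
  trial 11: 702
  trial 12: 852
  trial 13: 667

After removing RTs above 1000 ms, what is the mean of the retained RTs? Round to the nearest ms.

Excluded: 1539
Retained (n=12): Σ = 9202
Mean = 9202/12 = 766.8333

767 ms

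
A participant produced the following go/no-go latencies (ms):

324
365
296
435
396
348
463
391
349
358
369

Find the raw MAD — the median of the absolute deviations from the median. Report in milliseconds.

Sorted: 296, 324, 348, 349, 358, 365, 369, 391, 396, 435, 463 → median = 365
|x − 365|: 41, 0, 69, 70, 31, 17, 98, 26, 16, 7, 4
Sorted deviations: 0, 4, 7, 16, 17, 26, 31, 41, 69, 70, 98 → MAD = 26

26 ms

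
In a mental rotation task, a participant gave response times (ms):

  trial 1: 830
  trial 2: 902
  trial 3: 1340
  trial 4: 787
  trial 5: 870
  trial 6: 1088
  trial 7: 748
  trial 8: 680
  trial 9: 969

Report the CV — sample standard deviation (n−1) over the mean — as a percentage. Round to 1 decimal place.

22.0%

n = 9, Σ = 8214, M = 912.6667
Σ(x−M)² = 322338.000; s = √(322338.000/8) = 200.7293
CV = 200.7293 / 912.6667 = 0.21994 = 21.994%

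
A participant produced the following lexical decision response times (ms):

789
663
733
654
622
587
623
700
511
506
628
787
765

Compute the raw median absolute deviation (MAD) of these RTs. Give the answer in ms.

67 ms

Sorted: 506, 511, 587, 622, 623, 628, 654, 663, 700, 733, 765, 787, 789 → median = 654
|x − 654|: 135, 9, 79, 0, 32, 67, 31, 46, 143, 148, 26, 133, 111
Sorted deviations: 0, 9, 26, 31, 32, 46, 67, 79, 111, 133, 135, 143, 148 → MAD = 67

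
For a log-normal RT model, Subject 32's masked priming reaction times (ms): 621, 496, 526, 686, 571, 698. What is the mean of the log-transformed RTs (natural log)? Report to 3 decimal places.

6.388

ln(RT): 6.4313, 6.2066, 6.2653, 6.5309, 6.3474, 6.5482
Σ ln(RT) = 38.3297
Mean = 38.3297/6 = 6.38828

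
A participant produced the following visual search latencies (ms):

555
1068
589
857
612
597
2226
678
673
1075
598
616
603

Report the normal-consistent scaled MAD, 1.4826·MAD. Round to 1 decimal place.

84.5 ms

Sorted: 555, 589, 597, 598, 603, 612, 616, 673, 678, 857, 1068, 1075, 2226 → median = 616
|x − 616| sorted: 0, 4, 13, 18, 19, 27, 57, 61, 62, 241, 452, 459, 1610 → MAD = 57
Robust SD ≈ 1.4826 × 57 = 84.508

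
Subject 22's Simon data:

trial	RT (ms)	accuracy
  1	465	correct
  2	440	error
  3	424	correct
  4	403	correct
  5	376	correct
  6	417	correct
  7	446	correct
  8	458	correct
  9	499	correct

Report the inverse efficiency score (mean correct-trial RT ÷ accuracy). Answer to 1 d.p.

Correct trials (n=8): 465, 424, 403, 376, 417, 446, 458, 499
Mean correct RT = 3488/8 = 436.0000 ms
Proportion correct = 8/9
IES = 436.0000 / (8/9) = 490.500 ms

490.5 ms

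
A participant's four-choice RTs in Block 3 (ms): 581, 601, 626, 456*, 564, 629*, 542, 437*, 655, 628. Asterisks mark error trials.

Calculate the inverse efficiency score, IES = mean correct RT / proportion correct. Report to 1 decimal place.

Correct trials (n=7): 581, 601, 626, 564, 542, 655, 628
Mean correct RT = 4197/7 = 599.5714 ms
Proportion correct = 7/10
IES = 599.5714 / (7/10) = 856.531 ms

856.5 ms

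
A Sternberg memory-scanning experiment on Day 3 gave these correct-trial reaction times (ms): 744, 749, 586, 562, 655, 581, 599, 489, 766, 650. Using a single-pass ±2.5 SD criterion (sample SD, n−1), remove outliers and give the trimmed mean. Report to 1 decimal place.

638.1 ms

n = 10, ΣRT = 6381, M = 638.100
Σ(x−M)² = 75824.90; s = √(75824.90/9) = 91.788
Cutoffs: 638.100 ± 2.5·91.788 → [408.6, 867.6]
No RTs fall outside the cutoffs; all 10 retained. Mean = 6381/10 = 638.100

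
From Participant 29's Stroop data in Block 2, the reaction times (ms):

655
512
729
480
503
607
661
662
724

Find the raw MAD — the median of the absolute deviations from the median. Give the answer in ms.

Sorted: 480, 503, 512, 607, 655, 661, 662, 724, 729 → median = 655
|x − 655|: 0, 143, 74, 175, 152, 48, 6, 7, 69
Sorted deviations: 0, 6, 7, 48, 69, 74, 143, 152, 175 → MAD = 69

69 ms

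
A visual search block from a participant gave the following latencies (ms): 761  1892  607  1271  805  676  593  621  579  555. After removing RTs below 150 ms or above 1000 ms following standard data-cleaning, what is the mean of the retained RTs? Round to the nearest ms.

650 ms

Excluded: 1271, 1892
Retained (n=8): Σ = 5197
Mean = 5197/8 = 649.6250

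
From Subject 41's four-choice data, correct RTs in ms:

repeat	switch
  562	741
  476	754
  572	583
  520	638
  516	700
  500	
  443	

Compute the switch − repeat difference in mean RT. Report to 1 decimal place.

M(repeat) = 3589/7 = 512.714
M(switch) = 3416/5 = 683.200
Difference = 683.200 − 512.714 = 170.486 ms

170.5 ms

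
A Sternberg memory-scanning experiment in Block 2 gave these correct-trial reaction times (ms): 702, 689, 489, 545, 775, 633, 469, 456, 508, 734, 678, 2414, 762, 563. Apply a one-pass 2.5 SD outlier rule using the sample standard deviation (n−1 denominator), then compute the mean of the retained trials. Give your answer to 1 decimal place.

615.6 ms

n = 14, ΣRT = 10417, M = 744.071
Σ(x−M)² = 3163402.93; s = √(3163402.93/13) = 493.294
Cutoffs: 744.071 ± 2.5·493.294 → [-489.2, 1977.3]
Outside: 2414 → excluded.
Retained (n=13): Σ = 8003, mean = 8003/13 = 615.615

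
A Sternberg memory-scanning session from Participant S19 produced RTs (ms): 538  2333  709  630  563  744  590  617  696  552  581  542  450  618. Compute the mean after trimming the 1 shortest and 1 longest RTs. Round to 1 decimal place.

615.0 ms

Sorted: 450, 538, 542, 552, 563, 581, 590, 617, 618, 630, 696, 709, 744, 2333
Drop lowest 1 (450) and highest 1 (2333)
Remaining (n=12): Σ = 7380, mean = 7380/12 = 615.000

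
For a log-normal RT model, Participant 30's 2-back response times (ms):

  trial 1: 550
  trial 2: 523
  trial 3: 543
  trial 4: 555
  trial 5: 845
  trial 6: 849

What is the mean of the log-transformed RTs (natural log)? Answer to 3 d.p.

6.445

ln(RT): 6.3099, 6.2596, 6.2971, 6.3190, 6.7393, 6.7441
Σ ln(RT) = 38.6690
Mean = 38.6690/6 = 6.44483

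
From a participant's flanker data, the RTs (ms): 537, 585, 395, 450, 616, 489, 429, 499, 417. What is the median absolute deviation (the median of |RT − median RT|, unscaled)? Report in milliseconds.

Sorted: 395, 417, 429, 450, 489, 499, 537, 585, 616 → median = 489
|x − 489|: 48, 96, 94, 39, 127, 0, 60, 10, 72
Sorted deviations: 0, 10, 39, 48, 60, 72, 94, 96, 127 → MAD = 60

60 ms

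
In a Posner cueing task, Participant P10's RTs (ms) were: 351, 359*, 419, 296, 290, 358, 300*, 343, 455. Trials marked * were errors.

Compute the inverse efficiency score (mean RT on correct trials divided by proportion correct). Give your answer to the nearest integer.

Correct trials (n=7): 351, 419, 296, 290, 358, 343, 455
Mean correct RT = 2512/7 = 358.8571 ms
Proportion correct = 7/9
IES = 358.8571 / (7/9) = 461.388 ms

461 ms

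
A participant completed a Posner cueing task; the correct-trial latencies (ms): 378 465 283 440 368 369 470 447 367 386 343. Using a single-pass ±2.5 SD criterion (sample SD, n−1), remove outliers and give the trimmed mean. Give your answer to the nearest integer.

n = 11, ΣRT = 4316, M = 392.364
Σ(x−M)² = 32984.55; s = √(32984.55/10) = 57.432
Cutoffs: 392.364 ± 2.5·57.432 → [248.8, 535.9]
No RTs fall outside the cutoffs; all 11 retained. Mean = 4316/11 = 392.364

392 ms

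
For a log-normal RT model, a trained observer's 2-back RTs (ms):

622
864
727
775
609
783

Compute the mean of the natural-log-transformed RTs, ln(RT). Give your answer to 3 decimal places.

6.585

ln(RT): 6.4329, 6.7616, 6.5889, 6.6529, 6.4118, 6.6631
Σ ln(RT) = 39.5113
Mean = 39.5113/6 = 6.58521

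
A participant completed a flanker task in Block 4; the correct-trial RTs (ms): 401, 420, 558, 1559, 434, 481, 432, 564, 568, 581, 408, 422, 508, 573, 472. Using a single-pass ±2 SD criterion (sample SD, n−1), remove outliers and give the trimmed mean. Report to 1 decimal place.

n = 15, ΣRT = 8381, M = 558.733
Σ(x−M)² = 1134648.93; s = √(1134648.93/14) = 284.686
Cutoffs: 558.733 ± 2·284.686 → [-10.6, 1128.1]
Outside: 1559 → excluded.
Retained (n=14): Σ = 6822, mean = 6822/14 = 487.286

487.3 ms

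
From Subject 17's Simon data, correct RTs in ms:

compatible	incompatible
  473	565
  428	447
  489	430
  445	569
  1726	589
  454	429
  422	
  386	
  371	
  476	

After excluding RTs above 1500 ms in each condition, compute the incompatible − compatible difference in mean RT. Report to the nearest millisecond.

compatible: exclude 1726
M(compatible) = 3944/9 = 438.222
M(incompatible) = 3029/6 = 504.833
Difference = 504.833 − 438.222 = 66.611 ms

67 ms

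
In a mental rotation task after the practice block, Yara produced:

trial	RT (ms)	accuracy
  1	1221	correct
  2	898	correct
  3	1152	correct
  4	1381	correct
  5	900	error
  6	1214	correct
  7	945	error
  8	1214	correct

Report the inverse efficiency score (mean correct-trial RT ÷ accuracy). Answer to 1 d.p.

1573.3 ms

Correct trials (n=6): 1221, 898, 1152, 1381, 1214, 1214
Mean correct RT = 7080/6 = 1180.0000 ms
Proportion correct = 6/8
IES = 1180.0000 / (6/8) = 1573.333 ms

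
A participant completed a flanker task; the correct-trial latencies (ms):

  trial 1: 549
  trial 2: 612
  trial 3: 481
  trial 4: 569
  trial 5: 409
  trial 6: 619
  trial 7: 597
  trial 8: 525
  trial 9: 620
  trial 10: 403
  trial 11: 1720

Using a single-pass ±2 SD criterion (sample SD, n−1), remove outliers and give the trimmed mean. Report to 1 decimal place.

n = 11, ΣRT = 7104, M = 645.818
Σ(x−M)² = 1330859.64; s = √(1330859.64/10) = 364.809
Cutoffs: 645.818 ± 2·364.809 → [-83.8, 1375.4]
Outside: 1720 → excluded.
Retained (n=10): Σ = 5384, mean = 5384/10 = 538.400

538.4 ms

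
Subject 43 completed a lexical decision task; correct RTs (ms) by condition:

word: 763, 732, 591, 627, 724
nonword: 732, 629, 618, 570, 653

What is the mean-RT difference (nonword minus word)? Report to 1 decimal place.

M(word) = 3437/5 = 687.400
M(nonword) = 3202/5 = 640.400
Difference = 640.400 − 687.400 = -47.000 ms

-47.0 ms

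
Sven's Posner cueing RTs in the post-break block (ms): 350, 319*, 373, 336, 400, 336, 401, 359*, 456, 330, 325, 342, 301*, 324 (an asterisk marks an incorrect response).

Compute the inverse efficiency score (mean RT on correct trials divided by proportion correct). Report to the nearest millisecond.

460 ms

Correct trials (n=11): 350, 373, 336, 400, 336, 401, 456, 330, 325, 342, 324
Mean correct RT = 3973/11 = 361.1818 ms
Proportion correct = 11/14
IES = 361.1818 / (11/14) = 459.686 ms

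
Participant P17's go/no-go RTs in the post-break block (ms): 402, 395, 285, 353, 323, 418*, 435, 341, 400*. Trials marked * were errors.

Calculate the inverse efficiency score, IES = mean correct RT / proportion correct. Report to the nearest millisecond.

Correct trials (n=7): 402, 395, 285, 353, 323, 435, 341
Mean correct RT = 2534/7 = 362.0000 ms
Proportion correct = 7/9
IES = 362.0000 / (7/9) = 465.429 ms

465 ms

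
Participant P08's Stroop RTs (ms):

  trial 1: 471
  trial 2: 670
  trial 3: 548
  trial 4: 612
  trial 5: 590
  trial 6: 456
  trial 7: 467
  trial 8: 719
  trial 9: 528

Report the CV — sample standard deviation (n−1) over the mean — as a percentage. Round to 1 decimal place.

16.6%

n = 9, Σ = 5061, M = 562.3333
Σ(x−M)² = 69490.000; s = √(69490.000/8) = 93.2001
CV = 93.2001 / 562.3333 = 0.16574 = 16.574%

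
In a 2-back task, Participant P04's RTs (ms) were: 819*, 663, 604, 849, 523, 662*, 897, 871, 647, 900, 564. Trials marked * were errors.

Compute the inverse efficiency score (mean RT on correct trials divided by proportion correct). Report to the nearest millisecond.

Correct trials (n=9): 663, 604, 849, 523, 897, 871, 647, 900, 564
Mean correct RT = 6518/9 = 724.2222 ms
Proportion correct = 9/11
IES = 724.2222 / (9/11) = 885.160 ms

885 ms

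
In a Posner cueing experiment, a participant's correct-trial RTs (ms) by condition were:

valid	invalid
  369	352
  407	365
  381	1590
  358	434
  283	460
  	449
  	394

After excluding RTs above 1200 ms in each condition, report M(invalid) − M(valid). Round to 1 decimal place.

49.4 ms

invalid: exclude 1590
M(valid) = 1798/5 = 359.600
M(invalid) = 2454/6 = 409.000
Difference = 409.000 − 359.600 = 49.400 ms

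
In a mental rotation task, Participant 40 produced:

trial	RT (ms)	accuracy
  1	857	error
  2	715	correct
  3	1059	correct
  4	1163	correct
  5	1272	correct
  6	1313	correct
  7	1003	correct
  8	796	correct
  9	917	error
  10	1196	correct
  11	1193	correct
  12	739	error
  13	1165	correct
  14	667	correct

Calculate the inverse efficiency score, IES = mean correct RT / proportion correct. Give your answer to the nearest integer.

1335 ms

Correct trials (n=11): 715, 1059, 1163, 1272, 1313, 1003, 796, 1196, 1193, 1165, 667
Mean correct RT = 11542/11 = 1049.2727 ms
Proportion correct = 11/14
IES = 1049.2727 / (11/14) = 1335.438 ms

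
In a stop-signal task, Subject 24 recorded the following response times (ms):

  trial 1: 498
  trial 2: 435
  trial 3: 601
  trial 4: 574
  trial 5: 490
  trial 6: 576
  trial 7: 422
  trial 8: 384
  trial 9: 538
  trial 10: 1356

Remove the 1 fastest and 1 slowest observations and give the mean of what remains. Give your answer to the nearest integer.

517 ms

Sorted: 384, 422, 435, 490, 498, 538, 574, 576, 601, 1356
Drop lowest 1 (384) and highest 1 (1356)
Remaining (n=8): Σ = 4134, mean = 4134/8 = 516.750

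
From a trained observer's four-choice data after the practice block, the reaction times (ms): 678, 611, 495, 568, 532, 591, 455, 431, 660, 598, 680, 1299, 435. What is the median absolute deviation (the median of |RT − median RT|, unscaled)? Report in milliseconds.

Sorted: 431, 435, 455, 495, 532, 568, 591, 598, 611, 660, 678, 680, 1299 → median = 591
|x − 591|: 87, 20, 96, 23, 59, 0, 136, 160, 69, 7, 89, 708, 156
Sorted deviations: 0, 7, 20, 23, 59, 69, 87, 89, 96, 136, 156, 160, 708 → MAD = 87

87 ms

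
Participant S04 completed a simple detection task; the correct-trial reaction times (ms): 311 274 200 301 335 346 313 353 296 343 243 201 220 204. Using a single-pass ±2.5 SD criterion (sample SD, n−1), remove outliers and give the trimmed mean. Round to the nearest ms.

281 ms

n = 14, ΣRT = 3940, M = 281.429
Σ(x−M)² = 42819.43; s = √(42819.43/13) = 57.392
Cutoffs: 281.429 ± 2.5·57.392 → [137.9, 424.9]
No RTs fall outside the cutoffs; all 14 retained. Mean = 3940/14 = 281.429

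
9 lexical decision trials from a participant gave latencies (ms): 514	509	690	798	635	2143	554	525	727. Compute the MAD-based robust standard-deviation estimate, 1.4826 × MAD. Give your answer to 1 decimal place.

163.1 ms

Sorted: 509, 514, 525, 554, 635, 690, 727, 798, 2143 → median = 635
|x − 635| sorted: 0, 55, 81, 92, 110, 121, 126, 163, 1508 → MAD = 110
Robust SD ≈ 1.4826 × 110 = 163.086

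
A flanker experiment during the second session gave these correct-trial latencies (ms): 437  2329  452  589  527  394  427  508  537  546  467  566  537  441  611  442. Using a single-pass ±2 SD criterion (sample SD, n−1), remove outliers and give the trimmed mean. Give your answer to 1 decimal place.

n = 16, ΣRT = 9810, M = 613.125
Σ(x−M)² = 3201501.75; s = √(3201501.75/15) = 461.989
Cutoffs: 613.125 ± 2·461.989 → [-310.9, 1537.1]
Outside: 2329 → excluded.
Retained (n=15): Σ = 7481, mean = 7481/15 = 498.733

498.7 ms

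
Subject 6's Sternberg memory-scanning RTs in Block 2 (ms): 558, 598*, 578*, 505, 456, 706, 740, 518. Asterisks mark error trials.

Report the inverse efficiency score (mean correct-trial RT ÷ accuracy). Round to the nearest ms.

Correct trials (n=6): 558, 505, 456, 706, 740, 518
Mean correct RT = 3483/6 = 580.5000 ms
Proportion correct = 6/8
IES = 580.5000 / (6/8) = 774.000 ms

774 ms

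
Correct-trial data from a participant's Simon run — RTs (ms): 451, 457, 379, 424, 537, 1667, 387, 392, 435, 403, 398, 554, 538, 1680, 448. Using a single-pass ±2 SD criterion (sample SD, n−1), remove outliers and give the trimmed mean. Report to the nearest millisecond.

n = 15, ΣRT = 9150, M = 610.000
Σ(x−M)² = 2654360.00; s = √(2654360.00/14) = 435.428
Cutoffs: 610.000 ± 2·435.428 → [-260.9, 1480.9]
Outside: 1667, 1680 → excluded.
Retained (n=13): Σ = 5803, mean = 5803/13 = 446.385

446 ms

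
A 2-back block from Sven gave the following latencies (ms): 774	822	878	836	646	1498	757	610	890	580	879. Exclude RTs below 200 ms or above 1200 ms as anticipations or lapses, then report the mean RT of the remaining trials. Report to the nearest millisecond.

Excluded: 1498
Retained (n=10): Σ = 7672
Mean = 7672/10 = 767.2000

767 ms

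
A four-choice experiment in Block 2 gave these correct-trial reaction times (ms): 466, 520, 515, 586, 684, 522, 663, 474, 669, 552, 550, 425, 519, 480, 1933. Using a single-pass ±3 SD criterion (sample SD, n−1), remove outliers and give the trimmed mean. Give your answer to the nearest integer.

545 ms

n = 15, ΣRT = 9558, M = 637.200
Σ(x−M)² = 1882044.40; s = √(1882044.40/14) = 366.649
Cutoffs: 637.200 ± 3·366.649 → [-462.7, 1737.1]
Outside: 1933 → excluded.
Retained (n=14): Σ = 7625, mean = 7625/14 = 544.643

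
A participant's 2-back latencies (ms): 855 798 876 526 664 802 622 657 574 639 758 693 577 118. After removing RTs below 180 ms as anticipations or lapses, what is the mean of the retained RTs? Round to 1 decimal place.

Excluded: 118
Retained (n=13): Σ = 9041
Mean = 9041/13 = 695.4615

695.5 ms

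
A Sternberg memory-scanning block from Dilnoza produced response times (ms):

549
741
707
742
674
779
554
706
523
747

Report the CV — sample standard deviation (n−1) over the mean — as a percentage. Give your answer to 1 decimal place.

14.1%

n = 10, Σ = 6722, M = 672.2000
Σ(x−M)² = 80373.600; s = √(80373.600/9) = 94.5008
CV = 94.5008 / 672.2000 = 0.14058 = 14.058%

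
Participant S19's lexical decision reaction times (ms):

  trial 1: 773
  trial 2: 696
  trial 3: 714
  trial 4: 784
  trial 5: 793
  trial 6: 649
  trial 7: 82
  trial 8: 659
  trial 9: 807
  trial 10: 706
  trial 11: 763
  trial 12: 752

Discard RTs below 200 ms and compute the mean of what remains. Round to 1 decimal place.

736.0 ms

Excluded: 82
Retained (n=11): Σ = 8096
Mean = 8096/11 = 736.0000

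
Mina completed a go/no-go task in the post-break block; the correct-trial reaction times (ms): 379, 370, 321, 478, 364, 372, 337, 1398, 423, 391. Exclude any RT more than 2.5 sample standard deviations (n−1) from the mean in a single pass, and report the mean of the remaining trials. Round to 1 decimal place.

381.7 ms

n = 10, ΣRT = 4833, M = 483.300
Σ(x−M)² = 946940.10; s = √(946940.10/9) = 324.369
Cutoffs: 483.300 ± 2.5·324.369 → [-327.6, 1294.2]
Outside: 1398 → excluded.
Retained (n=9): Σ = 3435, mean = 3435/9 = 381.667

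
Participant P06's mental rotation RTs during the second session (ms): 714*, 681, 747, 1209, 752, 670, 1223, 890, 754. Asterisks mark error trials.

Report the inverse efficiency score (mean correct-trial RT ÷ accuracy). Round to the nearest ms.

974 ms

Correct trials (n=8): 681, 747, 1209, 752, 670, 1223, 890, 754
Mean correct RT = 6926/8 = 865.7500 ms
Proportion correct = 8/9
IES = 865.7500 / (8/9) = 973.969 ms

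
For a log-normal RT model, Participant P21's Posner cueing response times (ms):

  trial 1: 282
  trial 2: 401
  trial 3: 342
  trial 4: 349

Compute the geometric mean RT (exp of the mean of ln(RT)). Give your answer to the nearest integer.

ln(RT): 5.6419, 5.9940, 5.8348, 5.8551
Mean ln(RT) = 23.3258/4 = 5.83144
Geometric mean = exp(5.83144) = 340.85 ms

341 ms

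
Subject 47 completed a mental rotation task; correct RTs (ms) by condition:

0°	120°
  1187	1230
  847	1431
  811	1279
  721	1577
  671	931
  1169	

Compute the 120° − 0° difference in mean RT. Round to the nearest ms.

389 ms

M(0°) = 5406/6 = 901.000
M(120°) = 6448/5 = 1289.600
Difference = 1289.600 − 901.000 = 388.600 ms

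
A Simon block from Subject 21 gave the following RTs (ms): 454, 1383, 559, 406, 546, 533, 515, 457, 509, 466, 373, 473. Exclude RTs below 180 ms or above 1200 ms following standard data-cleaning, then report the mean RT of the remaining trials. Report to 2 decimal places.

481.00 ms

Excluded: 1383
Retained (n=11): Σ = 5291
Mean = 5291/11 = 481.0000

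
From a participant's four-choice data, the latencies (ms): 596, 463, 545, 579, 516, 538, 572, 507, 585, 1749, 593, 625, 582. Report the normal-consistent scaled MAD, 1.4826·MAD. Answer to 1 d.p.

Sorted: 463, 507, 516, 538, 545, 572, 579, 582, 585, 593, 596, 625, 1749 → median = 579
|x − 579| sorted: 0, 3, 6, 7, 14, 17, 34, 41, 46, 63, 72, 116, 1170 → MAD = 34
Robust SD ≈ 1.4826 × 34 = 50.408

50.4 ms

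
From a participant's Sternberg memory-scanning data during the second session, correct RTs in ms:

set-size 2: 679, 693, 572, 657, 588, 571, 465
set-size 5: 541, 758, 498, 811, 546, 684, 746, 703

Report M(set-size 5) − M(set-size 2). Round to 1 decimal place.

57.3 ms

M(set-size 2) = 4225/7 = 603.571
M(set-size 5) = 5287/8 = 660.875
Difference = 660.875 − 603.571 = 57.304 ms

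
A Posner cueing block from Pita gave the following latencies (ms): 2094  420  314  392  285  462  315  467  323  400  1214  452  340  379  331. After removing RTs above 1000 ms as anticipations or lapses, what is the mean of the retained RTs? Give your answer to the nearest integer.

Excluded: 1214, 2094
Retained (n=13): Σ = 4880
Mean = 4880/13 = 375.3846

375 ms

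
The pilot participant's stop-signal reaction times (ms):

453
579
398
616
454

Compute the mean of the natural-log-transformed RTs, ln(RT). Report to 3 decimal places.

ln(RT): 6.1159, 6.3613, 5.9865, 6.4232, 6.1181
Σ ln(RT) = 31.0050
Mean = 31.0050/5 = 6.20100

6.201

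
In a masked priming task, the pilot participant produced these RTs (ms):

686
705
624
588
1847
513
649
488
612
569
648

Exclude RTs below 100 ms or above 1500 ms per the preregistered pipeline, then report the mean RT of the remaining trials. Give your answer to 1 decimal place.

608.2 ms

Excluded: 1847
Retained (n=10): Σ = 6082
Mean = 6082/10 = 608.2000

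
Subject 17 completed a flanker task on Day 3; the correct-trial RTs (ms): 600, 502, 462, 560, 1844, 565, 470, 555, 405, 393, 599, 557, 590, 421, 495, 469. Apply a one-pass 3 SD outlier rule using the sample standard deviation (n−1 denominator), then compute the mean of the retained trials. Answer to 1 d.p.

n = 16, ΣRT = 9487, M = 592.938
Σ(x−M)² = 1740186.94; s = √(1740186.94/15) = 340.606
Cutoffs: 592.938 ± 3·340.606 → [-428.9, 1614.8]
Outside: 1844 → excluded.
Retained (n=15): Σ = 7643, mean = 7643/15 = 509.533

509.5 ms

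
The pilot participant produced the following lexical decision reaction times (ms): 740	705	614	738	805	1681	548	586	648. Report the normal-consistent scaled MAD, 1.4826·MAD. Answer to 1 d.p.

Sorted: 548, 586, 614, 648, 705, 738, 740, 805, 1681 → median = 705
|x − 705| sorted: 0, 33, 35, 57, 91, 100, 119, 157, 976 → MAD = 91
Robust SD ≈ 1.4826 × 91 = 134.917

134.9 ms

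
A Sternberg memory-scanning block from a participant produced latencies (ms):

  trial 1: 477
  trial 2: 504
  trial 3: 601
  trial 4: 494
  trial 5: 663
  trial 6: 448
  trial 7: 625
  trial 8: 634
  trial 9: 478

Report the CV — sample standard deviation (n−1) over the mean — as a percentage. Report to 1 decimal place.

n = 9, Σ = 4924, M = 547.1111
Σ(x−M)² = 54144.889; s = √(54144.889/8) = 82.2685
CV = 82.2685 / 547.1111 = 0.15037 = 15.037%

15.0%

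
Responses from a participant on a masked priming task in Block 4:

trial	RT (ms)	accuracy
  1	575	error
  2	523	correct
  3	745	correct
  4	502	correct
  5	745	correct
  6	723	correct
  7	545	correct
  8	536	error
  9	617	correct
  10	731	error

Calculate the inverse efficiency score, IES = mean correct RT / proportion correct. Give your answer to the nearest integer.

Correct trials (n=7): 523, 745, 502, 745, 723, 545, 617
Mean correct RT = 4400/7 = 628.5714 ms
Proportion correct = 7/10
IES = 628.5714 / (7/10) = 897.959 ms

898 ms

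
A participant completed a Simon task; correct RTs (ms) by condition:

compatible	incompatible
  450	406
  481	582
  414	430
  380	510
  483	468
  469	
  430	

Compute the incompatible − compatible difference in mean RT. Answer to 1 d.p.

35.3 ms

M(compatible) = 3107/7 = 443.857
M(incompatible) = 2396/5 = 479.200
Difference = 479.200 − 443.857 = 35.343 ms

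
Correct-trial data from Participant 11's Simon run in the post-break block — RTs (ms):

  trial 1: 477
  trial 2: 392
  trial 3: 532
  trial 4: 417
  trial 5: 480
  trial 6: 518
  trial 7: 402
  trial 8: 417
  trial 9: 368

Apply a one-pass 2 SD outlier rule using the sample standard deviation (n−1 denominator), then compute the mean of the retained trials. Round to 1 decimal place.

444.8 ms

n = 9, ΣRT = 4003, M = 444.778
Σ(x−M)² = 27301.56; s = √(27301.56/8) = 58.418
Cutoffs: 444.778 ± 2·58.418 → [327.9, 561.6]
No RTs fall outside the cutoffs; all 9 retained. Mean = 4003/9 = 444.778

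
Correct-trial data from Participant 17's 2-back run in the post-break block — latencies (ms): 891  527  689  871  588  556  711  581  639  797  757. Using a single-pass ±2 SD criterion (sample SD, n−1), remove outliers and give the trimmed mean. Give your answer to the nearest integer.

n = 11, ΣRT = 7607, M = 691.545
Σ(x−M)² = 158926.73; s = √(158926.73/10) = 126.066
Cutoffs: 691.545 ± 2·126.066 → [439.4, 943.7]
No RTs fall outside the cutoffs; all 11 retained. Mean = 7607/11 = 691.545

692 ms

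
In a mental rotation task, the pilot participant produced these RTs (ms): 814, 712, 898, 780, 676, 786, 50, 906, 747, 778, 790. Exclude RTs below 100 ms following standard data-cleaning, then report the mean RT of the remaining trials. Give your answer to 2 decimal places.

Excluded: 50
Retained (n=10): Σ = 7887
Mean = 7887/10 = 788.7000

788.70 ms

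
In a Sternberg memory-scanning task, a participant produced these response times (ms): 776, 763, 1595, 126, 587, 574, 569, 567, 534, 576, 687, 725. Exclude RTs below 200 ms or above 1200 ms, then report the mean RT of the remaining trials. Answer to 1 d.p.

Excluded: 126, 1595
Retained (n=10): Σ = 6358
Mean = 6358/10 = 635.8000

635.8 ms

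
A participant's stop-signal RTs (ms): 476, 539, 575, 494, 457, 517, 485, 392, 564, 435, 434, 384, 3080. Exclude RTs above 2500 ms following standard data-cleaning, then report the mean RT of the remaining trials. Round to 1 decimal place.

Excluded: 3080
Retained (n=12): Σ = 5752
Mean = 5752/12 = 479.3333

479.3 ms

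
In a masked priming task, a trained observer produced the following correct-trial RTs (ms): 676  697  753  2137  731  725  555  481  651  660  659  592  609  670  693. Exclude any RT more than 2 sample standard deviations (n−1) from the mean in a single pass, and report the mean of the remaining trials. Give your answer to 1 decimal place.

653.7 ms

n = 15, ΣRT = 11289, M = 752.600
Σ(x−M)² = 2124009.60; s = √(2124009.60/14) = 389.506
Cutoffs: 752.600 ± 2·389.506 → [-26.4, 1531.6]
Outside: 2137 → excluded.
Retained (n=14): Σ = 9152, mean = 9152/14 = 653.714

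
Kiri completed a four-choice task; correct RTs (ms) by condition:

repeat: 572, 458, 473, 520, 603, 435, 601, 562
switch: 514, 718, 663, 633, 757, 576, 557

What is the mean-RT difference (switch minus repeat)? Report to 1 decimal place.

103.1 ms

M(repeat) = 4224/8 = 528.000
M(switch) = 4418/7 = 631.143
Difference = 631.143 − 528.000 = 103.143 ms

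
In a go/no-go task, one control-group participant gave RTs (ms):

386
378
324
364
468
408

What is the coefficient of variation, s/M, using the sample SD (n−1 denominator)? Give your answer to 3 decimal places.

0.124

n = 6, Σ = 2328, M = 388.0000
Σ(x−M)² = 11576.000; s = √(11576.000/5) = 48.1165
CV = 48.1165 / 388.0000 = 0.12401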